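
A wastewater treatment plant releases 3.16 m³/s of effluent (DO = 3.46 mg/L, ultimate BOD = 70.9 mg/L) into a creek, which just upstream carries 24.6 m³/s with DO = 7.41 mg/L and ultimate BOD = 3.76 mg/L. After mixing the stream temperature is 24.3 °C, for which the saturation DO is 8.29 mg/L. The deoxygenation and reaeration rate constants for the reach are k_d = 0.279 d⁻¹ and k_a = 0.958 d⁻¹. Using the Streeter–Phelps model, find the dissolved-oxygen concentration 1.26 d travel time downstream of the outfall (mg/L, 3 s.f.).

DO ≈ 6.00 mg/L

Mixed DO = (24.6×7.41 + 3.16×3.46)/(24.6+3.16) = 193.2/27.76 = 6.960 mg/L.
Mixed L₀ = (24.6×3.76 + 3.16×70.9)/(27.76) = 316.5/27.76 = 11.40 mg/L.
Initial deficit D₀ = C_s − DO₀ = 8.29 − 6.960 = 1.330 mg/L.
D(1.26) = [0.279×11.40/(0.958−0.279)](e^(−0.279×1.26) − e^(−0.958×1.26)) + 1.330 e^(−0.958×1.26)
= 4.685 × (0.7036 − 0.2991) + 1.330 × 0.2991 = 2.293 mg/L.
DO = 8.29 − 2.293 = 5.997 mg/L.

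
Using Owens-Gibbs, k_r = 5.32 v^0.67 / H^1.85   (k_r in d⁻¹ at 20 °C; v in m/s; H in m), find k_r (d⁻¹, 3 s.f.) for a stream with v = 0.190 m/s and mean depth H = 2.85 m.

k_r = 5.32 × 0.190^0.67 / 2.85^1.85 = 5.32 × 0.3287 / 6.942 = 0.2519 d⁻¹.

k_r ≈ 0.252 d⁻¹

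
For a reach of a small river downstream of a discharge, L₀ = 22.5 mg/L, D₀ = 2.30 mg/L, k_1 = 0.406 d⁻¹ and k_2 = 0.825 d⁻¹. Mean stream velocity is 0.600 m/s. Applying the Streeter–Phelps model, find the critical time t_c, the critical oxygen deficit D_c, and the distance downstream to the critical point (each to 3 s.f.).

t_c ≈ 1.43 d; D_c ≈ 6.21 mg/L; x_c ≈ 73.9 km

At the critical point dD/dt = 0, so k_1 L₀ e^(−k_1 t) = k_2 D. Substituting D(t) from the Streeter–Phelps equation and solving for t gives
t_c = ln[(k_2/k_1)(1 − D₀(k_2−k_1)/(k_1 L₀))] / (k_2−k_1).
Here k_2−k_1 = 0.4190 d⁻¹ and 1 − D₀(k_2−k_1)/(k_1 L₀) = 1 − 2.30×0.4190/(0.406×22.5) = 0.8945, so
t_c = ln(2.032 × 0.8945) / 0.4190 = 0.5975 / 0.4190 = 1.426 d.
D_c = (k_1/k_2) L₀ e^(−k_1 t_c) = (0.406/0.825) × 22.5 × e^(−0.406×1.426) = 0.4921 × 22.5 × 0.5605 = 6.206 mg/L.
x_c = v t_c = 0.600 m/s × 1.426 d × 86400 s/d = 73930 m ≈ 73.9 km.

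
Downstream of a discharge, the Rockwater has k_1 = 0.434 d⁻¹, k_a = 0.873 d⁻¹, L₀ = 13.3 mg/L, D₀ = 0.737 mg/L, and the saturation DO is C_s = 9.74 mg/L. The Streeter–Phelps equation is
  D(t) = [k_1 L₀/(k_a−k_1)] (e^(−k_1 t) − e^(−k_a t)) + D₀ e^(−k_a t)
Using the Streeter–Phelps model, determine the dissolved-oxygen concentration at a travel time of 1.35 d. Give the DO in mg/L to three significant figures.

DO ≈ 6.24 mg/L

k_1 L₀/(k_a−k_1) = 0.434×13.3/(0.873−0.434) = 5.772/0.4390 = 13.15 mg/L.
e^(−k_1 t) = e^(−0.434×1.350) = 0.5566; e^(−k_a t) = e^(−0.873×1.350) = 0.3077.
D = 13.15 × (0.5566 − 0.3077) + 0.737 × 0.3077 = 3.272 + 0.2268 = 3.499 mg/L.
DO = C_s − D = 9.74 − 3.499 = 6.241 mg/L.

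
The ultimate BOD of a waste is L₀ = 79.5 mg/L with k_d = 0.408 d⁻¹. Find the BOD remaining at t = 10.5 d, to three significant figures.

L_t = L₀ e^(−k_d t) = 79.5 × e^(−0.408×10.5) = 79.5 × 0.01379 = 1.096 mg/L.

L ≈ 1.10 mg/L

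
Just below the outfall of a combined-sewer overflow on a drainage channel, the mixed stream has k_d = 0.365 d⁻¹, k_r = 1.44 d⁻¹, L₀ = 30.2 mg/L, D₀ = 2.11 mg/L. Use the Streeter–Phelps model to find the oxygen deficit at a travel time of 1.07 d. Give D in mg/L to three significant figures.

k_d L₀/(k_r−k_d) = 0.365×30.2/(1.44−0.365) = 11.02/1.075 = 10.25 mg/L.
e^(−k_d t) = e^(−0.365×1.070) = 0.6767; e^(−k_r t) = e^(−1.44×1.070) = 0.2142.
D = 10.25 × (0.6767 − 0.2142) + 2.11 × 0.2142 = 4.742 + 0.4520 = 5.194 mg/L.

D ≈ 5.19 mg/L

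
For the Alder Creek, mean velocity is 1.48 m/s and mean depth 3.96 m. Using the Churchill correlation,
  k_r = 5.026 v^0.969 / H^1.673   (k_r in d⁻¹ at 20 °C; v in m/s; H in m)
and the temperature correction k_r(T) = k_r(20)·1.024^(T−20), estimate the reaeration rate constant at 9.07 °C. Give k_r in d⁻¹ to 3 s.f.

k_r(20) = 5.026 × 1.48^0.969 / 3.96^1.673 = 5.026 × 1.462 / 9.999 = 0.7350 d⁻¹.
k_r(9.07) = 0.7350 × 1.024^(9.07−20) = 0.7350 × 0.7717 = 0.5671 d⁻¹.

k_r ≈ 0.567 d⁻¹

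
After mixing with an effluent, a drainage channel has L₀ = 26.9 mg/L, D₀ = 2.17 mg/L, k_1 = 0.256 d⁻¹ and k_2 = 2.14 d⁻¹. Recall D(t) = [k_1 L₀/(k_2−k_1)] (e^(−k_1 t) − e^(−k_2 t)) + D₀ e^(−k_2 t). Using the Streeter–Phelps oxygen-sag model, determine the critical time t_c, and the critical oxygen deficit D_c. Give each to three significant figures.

t_c ≈ 0.649 d; D_c ≈ 2.73 mg/L

With k_2/k_1 = 8.359 and 1 − D₀(k_2−k_1)/(k_1 L₀) = 0.4063,
t_c = ln(8.359 × 0.4063) / (2.14 − 0.256) = ln(3.397) / 1.884 = 1.223/1.884 = 0.6490 d.
D_c = (k_1/k_2) L₀ e^(−k_1 t_c) = (0.256/2.14) × 26.9 × e^(−0.256×0.6490) = 0.1196 × 26.9 × 0.8469 = 2.725 mg/L.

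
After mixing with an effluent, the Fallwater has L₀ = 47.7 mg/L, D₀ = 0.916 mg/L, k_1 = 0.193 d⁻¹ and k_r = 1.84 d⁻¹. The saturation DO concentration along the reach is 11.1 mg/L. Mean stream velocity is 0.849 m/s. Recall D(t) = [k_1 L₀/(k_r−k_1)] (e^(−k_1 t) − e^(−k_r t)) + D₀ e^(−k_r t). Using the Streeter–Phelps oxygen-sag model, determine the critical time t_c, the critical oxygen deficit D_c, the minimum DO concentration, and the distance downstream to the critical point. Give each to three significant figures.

With k_r/k_1 = 9.534 and 1 − D₀(k_r−k_1)/(k_1 L₀) = 0.8361,
t_c = ln(9.534 × 0.8361) / (1.84 − 0.193) = ln(7.971) / 1.647 = 2.076/1.647 = 1.260 d.
L(t_c) = L₀ e^(−k_1 t_c) = 47.7 × 0.7841 = 37.40 mg/L, and at the critical point k_r D_c = k_1 L, so D_c = (0.193/1.84) × 37.40 = 3.923 mg/L.
Minimum DO = C_s − D_c = 11.1 − 3.923 = 7.177 mg/L.
x_c = v t_c = 0.849 m/s × 1.260 d × 86400 s/d = 92450 m ≈ 92.5 km.

t_c ≈ 1.26 d; D_c ≈ 3.92 mg/L; min DO ≈ 7.18 mg/L; x_c ≈ 92.5 km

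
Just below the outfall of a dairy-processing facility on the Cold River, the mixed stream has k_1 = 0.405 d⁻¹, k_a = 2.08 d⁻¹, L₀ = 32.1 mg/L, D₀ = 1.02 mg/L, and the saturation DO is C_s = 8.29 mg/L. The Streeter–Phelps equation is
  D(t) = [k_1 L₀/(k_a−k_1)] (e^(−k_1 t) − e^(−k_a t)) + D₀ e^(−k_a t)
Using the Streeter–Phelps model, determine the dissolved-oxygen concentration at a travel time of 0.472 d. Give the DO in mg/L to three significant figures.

k_1 L₀/(k_a−k_1) = 0.405×32.1/(2.08−0.405) = 13.00/1.675 = 7.761 mg/L.
e^(−k_1 t) = e^(−0.405×0.4720) = 0.8260; e^(−k_a t) = e^(−2.08×0.4720) = 0.3747.
D = 7.761 × (0.8260 − 0.3747) + 1.02 × 0.3747 = 3.503 + 0.3821 = 3.885 mg/L.
DO = C_s − D = 8.29 − 3.885 = 4.405 mg/L.

DO ≈ 4.40 mg/L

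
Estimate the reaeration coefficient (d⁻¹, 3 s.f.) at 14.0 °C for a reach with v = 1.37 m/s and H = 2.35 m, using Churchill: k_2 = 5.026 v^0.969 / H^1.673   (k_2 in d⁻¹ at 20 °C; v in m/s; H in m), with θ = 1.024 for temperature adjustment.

k_2(20) = 5.026 × 1.37^0.969 / 2.35^1.673 = 5.026 × 1.357 / 4.176 = 1.633 d⁻¹.
k_2(14.0) = 1.633 × 1.024^(14.0−20) = 1.633 × 0.8674 = 1.416 d⁻¹.

k_2 ≈ 1.42 d⁻¹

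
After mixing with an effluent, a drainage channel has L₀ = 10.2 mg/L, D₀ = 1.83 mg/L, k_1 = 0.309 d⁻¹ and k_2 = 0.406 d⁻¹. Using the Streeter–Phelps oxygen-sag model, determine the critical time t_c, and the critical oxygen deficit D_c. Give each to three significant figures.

t_c ≈ 2.22 d; D_c ≈ 3.91 mg/L

With k_2/k_1 = 1.314 and 1 − D₀(k_2−k_1)/(k_1 L₀) = 0.9437,
t_c = ln(1.314 × 0.9437) / (0.406 − 0.309) = ln(1.240) / 0.09700 = 0.2150/0.09700 = 2.217 d.
L(t_c) = L₀ e^(−k_1 t_c) = 10.2 × 0.5041 = 5.142 mg/L, and at the critical point k_2 D_c = k_1 L, so D_c = (0.309/0.406) × 5.142 = 3.913 mg/L.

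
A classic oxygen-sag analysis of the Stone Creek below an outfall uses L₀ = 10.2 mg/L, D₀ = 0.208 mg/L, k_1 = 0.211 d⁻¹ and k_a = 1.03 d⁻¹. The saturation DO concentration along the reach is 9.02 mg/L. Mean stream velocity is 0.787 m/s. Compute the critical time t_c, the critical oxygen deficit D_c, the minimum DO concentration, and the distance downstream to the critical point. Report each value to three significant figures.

t_c = [1/(k_a−k_1)] ln[(k_a/k_1)(1 − D₀(k_a−k_1)/(k_1 L₀))]
= [1/(1.03−0.211)] ln[(1.03/0.211)(1 − 0.208×0.8190/(0.211×10.2))]
= (1/0.8190) ln[4.882 × 0.9208] = 1.221 × ln(4.495) = 1.221 × 1.503 = 1.835 d.
D_c = (k_1/k_a) L₀ e^(−k_1 t_c) = (0.211/1.03) × 10.2 × e^(−0.211×1.835) = 0.2049 × 10.2 × 0.6789 = 1.419 mg/L.
Minimum DO = C_s − D_c = 9.02 − 1.419 = 7.601 mg/L.
x_c = v t_c = 0.787 m/s × 1.835 d × 86400 s/d = 124800 m ≈ 125 km.

t_c ≈ 1.84 d; D_c ≈ 1.42 mg/L; min DO ≈ 7.60 mg/L; x_c ≈ 125 km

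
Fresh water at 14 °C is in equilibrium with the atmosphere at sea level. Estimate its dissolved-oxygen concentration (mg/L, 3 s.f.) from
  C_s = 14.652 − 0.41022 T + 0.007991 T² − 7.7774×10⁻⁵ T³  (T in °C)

C_s = 14.652 − 0.41022×14 + 0.007991×14² − 7.7774×10⁻⁵×14³ = 10.26 mg/L.

C_s ≈ 10.3 mg/L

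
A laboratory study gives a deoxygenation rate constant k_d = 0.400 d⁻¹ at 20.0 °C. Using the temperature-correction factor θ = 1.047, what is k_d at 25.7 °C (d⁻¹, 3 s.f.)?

k_d ≈ 0.520 d⁻¹

k_d(T₂) = k_d(T₁) · θ^(T₂−T₁) = 0.400 × 1.047^(25.7−20.0)
= 0.400 × 1.047^5.70 = 0.400 × 1.299 = 0.5197 d⁻¹.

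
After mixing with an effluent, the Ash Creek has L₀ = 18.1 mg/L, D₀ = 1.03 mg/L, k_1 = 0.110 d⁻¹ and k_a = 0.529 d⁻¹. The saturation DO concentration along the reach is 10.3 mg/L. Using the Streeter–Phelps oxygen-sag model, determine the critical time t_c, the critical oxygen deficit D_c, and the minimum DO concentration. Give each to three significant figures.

t_c = [1/(k_a−k_1)] ln[(k_a/k_1)(1 − D₀(k_a−k_1)/(k_1 L₀))]
= [1/(0.529−0.110)] ln[(0.529/0.110)(1 − 1.03×0.4190/(0.110×18.1))]
= (1/0.4190) ln[4.809 × 0.7832] = 2.387 × ln(3.767) = 2.387 × 1.326 = 3.165 d.
D_c = (k_1/k_a) L₀ e^(−k_1 t_c) = (0.110/0.529) × 18.1 × e^(−0.110×3.165) = 0.2079 × 18.1 × 0.7060 = 2.657 mg/L.
Minimum DO = C_s − D_c = 10.3 − 2.657 = 7.643 mg/L.

t_c ≈ 3.17 d; D_c ≈ 2.66 mg/L; min DO ≈ 7.64 mg/L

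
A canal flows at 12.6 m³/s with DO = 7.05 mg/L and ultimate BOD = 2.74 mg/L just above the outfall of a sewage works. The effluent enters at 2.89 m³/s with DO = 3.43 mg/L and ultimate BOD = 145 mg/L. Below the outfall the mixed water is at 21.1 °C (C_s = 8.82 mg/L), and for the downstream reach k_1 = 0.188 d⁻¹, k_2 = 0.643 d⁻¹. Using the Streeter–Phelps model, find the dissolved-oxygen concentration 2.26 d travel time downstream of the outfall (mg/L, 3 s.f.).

DO ≈ 3.17 mg/L

Mixed DO = (12.6×7.05 + 2.89×3.43)/(12.6+2.89) = 98.74/15.49 = 6.375 mg/L.
Mixed L₀ = (12.6×2.74 + 2.89×145)/(15.49) = 453.6/15.49 = 29.28 mg/L.
Initial deficit D₀ = C_s − DO₀ = 8.82 − 6.375 = 2.445 mg/L.
D(2.26) = [0.188×29.28/(0.643−0.188)](e^(−0.188×2.26) − e^(−0.643×2.26)) + 2.445 e^(−0.643×2.26)
= 12.10 × (0.6538 − 0.2338) + 2.445 × 0.2338 = 5.654 mg/L.
DO = 8.82 − 5.654 = 3.166 mg/L.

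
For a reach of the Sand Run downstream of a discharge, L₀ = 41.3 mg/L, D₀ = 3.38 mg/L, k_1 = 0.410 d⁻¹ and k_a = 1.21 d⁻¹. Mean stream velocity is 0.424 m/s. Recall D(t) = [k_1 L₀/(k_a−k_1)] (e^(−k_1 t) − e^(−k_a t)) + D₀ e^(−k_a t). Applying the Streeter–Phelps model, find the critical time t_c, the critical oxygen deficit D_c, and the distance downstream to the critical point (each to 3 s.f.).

With k_a/k_1 = 2.951 and 1 − D₀(k_a−k_1)/(k_1 L₀) = 0.8403,
t_c = ln(2.951 × 0.8403) / (1.21 − 0.410) = ln(2.480) / 0.8000 = 0.9082/0.8000 = 1.135 d.
D_c = (k_1/k_a) L₀ e^(−k_1 t_c) = (0.410/1.21) × 41.3 × e^(−0.410×1.135) = 0.3388 × 41.3 × 0.6278 = 8.786 mg/L.
x_c = v t_c = 0.424 m/s × 1.135 d × 86400 s/d = 41590 m ≈ 41.6 km.

t_c ≈ 1.14 d; D_c ≈ 8.79 mg/L; x_c ≈ 41.6 km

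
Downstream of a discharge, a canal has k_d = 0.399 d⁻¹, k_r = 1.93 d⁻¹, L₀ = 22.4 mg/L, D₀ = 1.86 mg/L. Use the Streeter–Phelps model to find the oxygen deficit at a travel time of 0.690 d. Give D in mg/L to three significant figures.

k_d L₀/(k_r−k_d) = 0.399×22.4/(1.93−0.399) = 8.938/1.531 = 5.838 mg/L.
e^(−k_d t) = e^(−0.399×0.6900) = 0.7593; e^(−k_r t) = e^(−1.93×0.6900) = 0.2640.
D = 5.838 × (0.7593 − 0.2640) + 1.86 × 0.2640 = 2.891 + 0.4911 = 3.383 mg/L.

D ≈ 3.38 mg/L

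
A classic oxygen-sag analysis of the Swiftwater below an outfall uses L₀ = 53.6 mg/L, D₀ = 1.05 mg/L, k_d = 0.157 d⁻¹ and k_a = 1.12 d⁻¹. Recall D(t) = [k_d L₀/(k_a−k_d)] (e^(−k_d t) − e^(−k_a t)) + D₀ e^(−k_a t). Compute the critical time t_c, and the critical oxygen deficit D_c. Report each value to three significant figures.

t_c ≈ 1.91 d; D_c ≈ 5.57 mg/L

With k_a/k_d = 7.134 and 1 − D₀(k_a−k_d)/(k_d L₀) = 0.8798,
t_c = ln(7.134 × 0.8798) / (1.12 − 0.157) = ln(6.277) / 0.9630 = 1.837/0.9630 = 1.907 d.
L(t_c) = L₀ e^(−k_d t_c) = 53.6 × 0.7412 = 39.73 mg/L, and at the critical point k_a D_c = k_d L, so D_c = (0.157/1.12) × 39.73 = 5.569 mg/L.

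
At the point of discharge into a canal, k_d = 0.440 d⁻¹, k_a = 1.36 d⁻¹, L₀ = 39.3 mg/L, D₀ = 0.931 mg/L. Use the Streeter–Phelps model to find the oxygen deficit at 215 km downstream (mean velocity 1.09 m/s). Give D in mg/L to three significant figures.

D ≈ 6.08 mg/L

Travel time t = x/v = 215 km / (1.09 m/s) = 215000 m / 1.09 m/s = 197200 s = 2.283 d.
k_d L₀/(k_a−k_d) = 0.440×39.3/(1.36−0.440) = 17.29/0.9200 = 18.80 mg/L.
e^(−k_d t) = e^(−0.440×2.283) = 0.3662; e^(−k_a t) = e^(−1.36×2.283) = 0.04483.
D = 18.80 × (0.3662 − 0.04483) + 0.931 × 0.04483 = 6.041 + 0.04174 = 6.083 mg/L.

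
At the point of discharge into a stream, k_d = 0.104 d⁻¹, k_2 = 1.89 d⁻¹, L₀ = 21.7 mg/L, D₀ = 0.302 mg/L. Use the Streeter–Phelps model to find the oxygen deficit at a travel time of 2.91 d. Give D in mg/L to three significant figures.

k_d L₀/(k_2−k_d) = 0.104×21.7/(1.89−0.104) = 2.257/1.786 = 1.264 mg/L.
e^(−k_d t) = e^(−0.104×2.910) = 0.7389; e^(−k_2 t) = e^(−1.89×2.910) = 0.004087.
D = 1.264 × (0.7389 − 0.004087) + 0.302 × 0.004087 = 0.9285 + 0.001234 = 0.9297 mg/L.

D ≈ 0.930 mg/L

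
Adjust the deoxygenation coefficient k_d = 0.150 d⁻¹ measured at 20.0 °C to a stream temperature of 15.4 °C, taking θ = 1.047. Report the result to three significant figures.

k_d(T₂) = k_d(T₁) · θ^(T₂−T₁) = 0.150 × 1.047^(15.4−20.0)
= 0.150 × 1.047^-4.60 = 0.150 × 0.8096 = 0.1214 d⁻¹.

k_d ≈ 0.121 d⁻¹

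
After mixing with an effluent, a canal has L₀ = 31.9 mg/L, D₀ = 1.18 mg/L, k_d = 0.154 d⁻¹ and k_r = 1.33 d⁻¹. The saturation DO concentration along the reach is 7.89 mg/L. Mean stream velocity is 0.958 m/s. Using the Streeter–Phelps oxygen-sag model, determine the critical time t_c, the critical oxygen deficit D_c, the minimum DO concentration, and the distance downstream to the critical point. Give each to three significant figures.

t_c ≈ 1.55 d; D_c ≈ 2.91 mg/L; min DO ≈ 4.98 mg/L; x_c ≈ 128 km

With k_r/k_d = 8.636 and 1 − D₀(k_r−k_d)/(k_d L₀) = 0.7175,
t_c = ln(8.636 × 0.7175) / (1.33 − 0.154) = ln(6.197) / 1.176 = 1.824/1.176 = 1.551 d.
L(t_c) = L₀ e^(−k_d t_c) = 31.9 × 0.7875 = 25.12 mg/L, and at the critical point k_r D_c = k_d L, so D_c = (0.154/1.33) × 25.12 = 2.909 mg/L.
Minimum DO = C_s − D_c = 7.89 − 2.909 = 4.981 mg/L.
x_c = v t_c = 0.958 m/s × 1.551 d × 86400 s/d = 128400 m ≈ 128 km.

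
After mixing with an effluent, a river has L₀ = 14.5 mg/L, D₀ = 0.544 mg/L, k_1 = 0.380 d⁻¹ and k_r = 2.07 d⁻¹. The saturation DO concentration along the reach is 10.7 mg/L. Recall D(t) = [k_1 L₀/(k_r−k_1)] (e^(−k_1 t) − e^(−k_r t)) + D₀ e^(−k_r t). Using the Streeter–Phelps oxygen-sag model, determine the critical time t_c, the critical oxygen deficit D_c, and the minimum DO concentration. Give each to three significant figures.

t_c ≈ 0.895 d; D_c ≈ 1.89 mg/L; min DO ≈ 8.81 mg/L

At the critical point dD/dt = 0, so k_1 L₀ e^(−k_1 t) = k_r D. Substituting D(t) from the Streeter–Phelps equation and solving for t gives
t_c = ln[(k_r/k_1)(1 − D₀(k_r−k_1)/(k_1 L₀))] / (k_r−k_1).
Here k_r−k_1 = 1.690 d⁻¹ and 1 − D₀(k_r−k_1)/(k_1 L₀) = 1 − 0.544×1.690/(0.380×14.5) = 0.8331, so
t_c = ln(5.447 × 0.8331) / 1.690 = 1.513 / 1.690 = 0.8950 d.
D_c = (k_1/k_r) L₀ e^(−k_1 t_c) = (0.380/2.07) × 14.5 × e^(−0.380×0.8950) = 0.1836 × 14.5 × 0.7117 = 1.894 mg/L.
Minimum DO = C_s − D_c = 10.7 − 1.894 = 8.806 mg/L.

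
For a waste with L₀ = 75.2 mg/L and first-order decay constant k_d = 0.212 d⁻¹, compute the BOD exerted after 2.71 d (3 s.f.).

y_t = L₀(1 − e^(−k_d t)) = 75.2 × (1 − e^(−0.212×2.71))
= 75.2 × (1 − 0.5630) = 75.2 × 0.4370 = 32.86 mg/L.

y ≈ 32.9 mg/L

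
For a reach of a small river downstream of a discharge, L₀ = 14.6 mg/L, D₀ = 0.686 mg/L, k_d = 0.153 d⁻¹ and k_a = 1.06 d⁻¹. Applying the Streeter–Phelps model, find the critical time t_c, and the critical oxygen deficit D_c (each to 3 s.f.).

t_c = [1/(k_a−k_d)] ln[(k_a/k_d)(1 − D₀(k_a−k_d)/(k_d L₀))]
= [1/(1.06−0.153)] ln[(1.06/0.153)(1 − 0.686×0.9070/(0.153×14.6))]
= (1/0.9070) ln[6.928 × 0.7215] = 1.103 × ln(4.998) = 1.103 × 1.609 = 1.774 d.
D_c = (k_d/k_a) L₀ e^(−k_d t_c) = (0.153/1.06) × 14.6 × e^(−0.153×1.774) = 0.1443 × 14.6 × 0.7623 = 1.606 mg/L.

t_c ≈ 1.77 d; D_c ≈ 1.61 mg/L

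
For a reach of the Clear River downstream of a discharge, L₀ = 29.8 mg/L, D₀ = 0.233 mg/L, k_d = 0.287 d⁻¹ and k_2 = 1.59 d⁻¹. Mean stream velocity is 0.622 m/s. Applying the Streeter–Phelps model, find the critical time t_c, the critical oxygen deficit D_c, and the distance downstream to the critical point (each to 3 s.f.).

t_c = [1/(k_2−k_d)] ln[(k_2/k_d)(1 − D₀(k_2−k_d)/(k_d L₀))]
= [1/(1.59−0.287)] ln[(1.59/0.287)(1 − 0.233×1.303/(0.287×29.8))]
= (1/1.303) ln[5.540 × 0.9645] = 0.7675 × ln(5.343) = 0.7675 × 1.676 = 1.286 d.
L(t_c) = L₀ e^(−k_d t_c) = 29.8 × 0.6913 = 20.60 mg/L, and at the critical point k_2 D_c = k_d L, so D_c = (0.287/1.59) × 20.60 = 3.719 mg/L.
x_c = v t_c = 0.622 m/s × 1.286 d × 86400 s/d = 69120 m ≈ 69.1 km.

t_c ≈ 1.29 d; D_c ≈ 3.72 mg/L; x_c ≈ 69.1 km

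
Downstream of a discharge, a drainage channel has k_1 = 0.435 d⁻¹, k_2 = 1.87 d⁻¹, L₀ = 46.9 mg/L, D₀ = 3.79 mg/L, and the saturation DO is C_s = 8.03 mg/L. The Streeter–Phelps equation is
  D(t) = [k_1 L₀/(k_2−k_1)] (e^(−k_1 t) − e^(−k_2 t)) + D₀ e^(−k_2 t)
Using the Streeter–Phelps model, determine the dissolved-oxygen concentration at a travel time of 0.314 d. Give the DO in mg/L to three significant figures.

DO ≈ 1.42 mg/L

k_1 L₀/(k_2−k_1) = 0.435×46.9/(1.87−0.435) = 20.40/1.435 = 14.22 mg/L.
e^(−k_1 t) = e^(−0.435×0.3140) = 0.8723; e^(−k_2 t) = e^(−1.87×0.3140) = 0.5559.
D = 14.22 × (0.8723 − 0.5559) + 3.79 × 0.5559 = 4.499 + 2.107 = 6.606 mg/L.
DO = C_s − D = 8.03 − 6.606 = 1.424 mg/L.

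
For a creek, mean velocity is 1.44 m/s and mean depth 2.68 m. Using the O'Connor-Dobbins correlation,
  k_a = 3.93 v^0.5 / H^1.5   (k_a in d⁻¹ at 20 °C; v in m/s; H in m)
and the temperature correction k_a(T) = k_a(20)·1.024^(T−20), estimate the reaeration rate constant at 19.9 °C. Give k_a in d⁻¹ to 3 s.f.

k_a ≈ 1.07 d⁻¹

k_a(20) = 3.93 × 1.44^0.5 / 2.68^1.5 = 3.93 × 1.200 / 4.387 = 1.075 d⁻¹.
k_a(19.9) = 1.075 × 1.024^(19.9−20) = 1.075 × 0.9976 = 1.072 d⁻¹.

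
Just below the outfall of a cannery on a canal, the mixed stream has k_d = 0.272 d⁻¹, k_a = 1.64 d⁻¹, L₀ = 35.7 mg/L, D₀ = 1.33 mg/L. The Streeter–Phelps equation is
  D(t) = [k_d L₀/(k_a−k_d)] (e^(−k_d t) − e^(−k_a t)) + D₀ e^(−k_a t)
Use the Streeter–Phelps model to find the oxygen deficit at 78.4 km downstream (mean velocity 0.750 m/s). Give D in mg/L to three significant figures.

D ≈ 4.31 mg/L

Travel time t = x/v = 78.4 km / (0.750 m/s) = 78400 m / 0.750 m/s = 104500 s = 1.210 d.
k_d L₀/(k_a−k_d) = 0.272×35.7/(1.64−0.272) = 9.710/1.368 = 7.098 mg/L.
e^(−k_d t) = e^(−0.272×1.210) = 0.7196; e^(−k_a t) = e^(−1.64×1.210) = 0.1375.
D = 7.098 × (0.7196 − 0.1375) + 1.33 × 0.1375 = 4.132 + 0.1829 = 4.315 mg/L.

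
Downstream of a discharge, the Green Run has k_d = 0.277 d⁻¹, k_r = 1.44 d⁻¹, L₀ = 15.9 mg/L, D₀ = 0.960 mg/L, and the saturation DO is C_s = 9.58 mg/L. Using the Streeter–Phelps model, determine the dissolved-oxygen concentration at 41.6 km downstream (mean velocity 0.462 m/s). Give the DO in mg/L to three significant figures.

Travel time t = x/v = 41.6 km / (0.462 m/s) = 41600 m / 0.462 m/s = 90040 s = 1.042 d.
k_d L₀/(k_r−k_d) = 0.277×15.9/(1.44−0.277) = 4.404/1.163 = 3.787 mg/L.
e^(−k_d t) = e^(−0.277×1.042) = 0.7493; e^(−k_r t) = e^(−1.44×1.042) = 0.2230.
D = 3.787 × (0.7493 − 0.2230) + 0.960 × 0.2230 = 1.993 + 0.2141 = 2.207 mg/L.
DO = C_s − D = 9.58 − 2.207 = 7.373 mg/L.

DO ≈ 7.37 mg/L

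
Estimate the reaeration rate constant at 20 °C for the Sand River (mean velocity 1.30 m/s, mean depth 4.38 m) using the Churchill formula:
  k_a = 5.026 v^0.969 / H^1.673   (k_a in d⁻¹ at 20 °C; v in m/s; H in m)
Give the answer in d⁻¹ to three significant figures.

k_a = 5.026 × 1.30^0.969 / 4.38^1.673 = 5.026 × 1.289 / 11.84 = 0.5476 d⁻¹.

k_a ≈ 0.548 d⁻¹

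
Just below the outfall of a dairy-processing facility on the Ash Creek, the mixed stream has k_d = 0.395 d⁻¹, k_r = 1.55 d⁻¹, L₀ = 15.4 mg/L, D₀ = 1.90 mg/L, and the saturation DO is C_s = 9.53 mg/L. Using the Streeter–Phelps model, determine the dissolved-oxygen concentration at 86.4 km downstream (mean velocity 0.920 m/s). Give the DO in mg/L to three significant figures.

Travel time t = x/v = 86.4 km / (0.920 m/s) = 86400 m / 0.920 m/s = 93910 s = 1.087 d.
k_d L₀/(k_r−k_d) = 0.395×15.4/(1.55−0.395) = 6.083/1.155 = 5.267 mg/L.
e^(−k_d t) = e^(−0.395×1.087) = 0.6509; e^(−k_r t) = e^(−1.55×1.087) = 0.1855.
D = 5.267 × (0.6509 − 0.1855) + 1.90 × 0.1855 = 2.451 + 0.3524 = 2.804 mg/L.
DO = C_s − D = 9.53 − 2.804 = 6.726 mg/L.

DO ≈ 6.73 mg/L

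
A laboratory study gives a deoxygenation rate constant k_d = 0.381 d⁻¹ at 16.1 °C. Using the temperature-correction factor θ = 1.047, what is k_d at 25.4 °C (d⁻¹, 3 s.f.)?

k_d(T₂) = k_d(T₁) · θ^(T₂−T₁) = 0.381 × 1.047^(25.4−16.1)
= 0.381 × 1.047^9.30 = 0.381 × 1.533 = 0.5840 d⁻¹.

k_d ≈ 0.584 d⁻¹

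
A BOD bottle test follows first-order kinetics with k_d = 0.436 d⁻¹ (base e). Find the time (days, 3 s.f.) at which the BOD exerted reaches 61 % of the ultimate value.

y/L₀ = 1 − e^(−k_d t) = 0.61 ⇒ e^(−k_d t) = 0.390
t = −ln(0.390) / 0.436 = 0.9416 / 0.436 = 2.160 d.

t ≈ 2.16 d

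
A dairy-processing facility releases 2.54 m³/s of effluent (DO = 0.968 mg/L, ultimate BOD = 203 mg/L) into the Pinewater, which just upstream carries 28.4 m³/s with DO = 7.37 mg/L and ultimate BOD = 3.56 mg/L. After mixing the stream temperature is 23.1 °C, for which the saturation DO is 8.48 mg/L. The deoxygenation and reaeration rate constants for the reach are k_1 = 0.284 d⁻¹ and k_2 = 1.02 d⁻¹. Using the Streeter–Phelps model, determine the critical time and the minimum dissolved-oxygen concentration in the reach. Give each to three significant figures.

Mixed DO = (28.4×7.37 + 2.54×0.968)/(28.4+2.54) = 211.8/30.94 = 6.844 mg/L.
Mixed L₀ = (28.4×3.56 + 2.54×203)/(30.94) = 616.7/30.94 = 19.93 mg/L.
Initial deficit D₀ = C_s − DO₀ = 8.48 − 6.844 = 1.636 mg/L.
t_c = (1/0.7360) ln[(1.02/0.284)(1 − 1.636×0.7360/(0.284×19.93))] = 1.359 × ln(2.828) = 1.412 d.
D_c = (0.284/1.02) × 19.93 × e^(−0.284×1.412) = 0.2784 × 19.93 × 0.6696 = 3.716 mg/L.
Minimum DO = 8.48 − 3.716 = 4.764 mg/L.

t_c ≈ 1.41 d; minimum DO ≈ 4.76 mg/L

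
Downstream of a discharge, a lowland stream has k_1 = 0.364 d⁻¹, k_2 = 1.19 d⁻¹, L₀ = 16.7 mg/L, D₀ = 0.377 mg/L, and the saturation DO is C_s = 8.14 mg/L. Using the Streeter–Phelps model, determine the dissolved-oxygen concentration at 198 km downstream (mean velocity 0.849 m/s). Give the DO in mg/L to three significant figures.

Travel time t = x/v = 198 km / (0.849 m/s) = 198000 m / 0.849 m/s = 233200 s = 2.699 d.
k_1 L₀/(k_2−k_1) = 0.364×16.7/(1.19−0.364) = 6.079/0.8260 = 7.359 mg/L.
e^(−k_1 t) = e^(−0.364×2.699) = 0.3744; e^(−k_2 t) = e^(−1.19×2.699) = 0.04027.
D = 7.359 × (0.3744 − 0.04027) + 0.377 × 0.04027 = 2.459 + 0.01518 = 2.474 mg/L.
DO = C_s − D = 8.14 − 2.474 = 5.666 mg/L.

DO ≈ 5.67 mg/L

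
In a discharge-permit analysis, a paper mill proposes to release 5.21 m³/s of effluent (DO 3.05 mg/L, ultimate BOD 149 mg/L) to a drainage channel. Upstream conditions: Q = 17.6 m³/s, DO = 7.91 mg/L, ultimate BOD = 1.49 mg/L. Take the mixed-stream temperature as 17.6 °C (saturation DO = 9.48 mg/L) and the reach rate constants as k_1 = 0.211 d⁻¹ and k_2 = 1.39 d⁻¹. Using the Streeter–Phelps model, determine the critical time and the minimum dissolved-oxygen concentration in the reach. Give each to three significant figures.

Mixed DO = (17.6×7.91 + 5.21×3.05)/(17.6+5.21) = 155.1/22.81 = 6.800 mg/L.
Mixed L₀ = (17.6×1.49 + 5.21×149)/(22.81) = 802.5/22.81 = 35.18 mg/L.
Initial deficit D₀ = C_s − DO₀ = 9.48 − 6.800 = 2.680 mg/L.
t_c = (1/1.179) ln[(1.39/0.211)(1 − 2.680×1.179/(0.211×35.18))] = 0.8482 × ln(3.784) = 1.129 d.
D_c = (0.211/1.39) × 35.18 × e^(−0.211×1.129) = 0.1518 × 35.18 × 0.7881 = 4.209 mg/L.
Minimum DO = 9.48 − 4.209 = 5.271 mg/L.

t_c ≈ 1.13 d; minimum DO ≈ 5.27 mg/L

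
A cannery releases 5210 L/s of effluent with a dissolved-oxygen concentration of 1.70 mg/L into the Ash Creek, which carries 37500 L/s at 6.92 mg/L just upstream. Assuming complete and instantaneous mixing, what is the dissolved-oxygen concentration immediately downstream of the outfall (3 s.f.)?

Flow-weighted mixing: C = (Q_r C_r + Q_w C_w)/(Q_r + Q_w)
= (37500×6.92 + 5210×1.70)/(37500 + 5210) = 268400/42710 = 6.283 mg/L.

6.28 mg/L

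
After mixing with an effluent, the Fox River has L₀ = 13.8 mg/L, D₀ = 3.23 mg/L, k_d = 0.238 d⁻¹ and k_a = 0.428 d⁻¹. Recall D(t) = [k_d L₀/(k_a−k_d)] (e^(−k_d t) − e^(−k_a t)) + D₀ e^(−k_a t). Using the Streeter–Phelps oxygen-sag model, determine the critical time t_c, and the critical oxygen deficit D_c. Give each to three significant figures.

At the critical point dD/dt = 0, so k_d L₀ e^(−k_d t) = k_a D. Substituting D(t) from the Streeter–Phelps equation and solving for t gives
t_c = ln[(k_a/k_d)(1 − D₀(k_a−k_d)/(k_d L₀))] / (k_a−k_d).
Here k_a−k_d = 0.1900 d⁻¹ and 1 − D₀(k_a−k_d)/(k_d L₀) = 1 − 3.23×0.1900/(0.238×13.8) = 0.8131, so
t_c = ln(1.798 × 0.8131) / 0.1900 = 0.3800 / 0.1900 = 2.000 d.
L(t_c) = L₀ e^(−k_d t_c) = 13.8 × 0.6213 = 8.573 mg/L, and at the critical point k_a D_c = k_d L, so D_c = (0.238/0.428) × 8.573 = 4.767 mg/L.

t_c ≈ 2.00 d; D_c ≈ 4.77 mg/L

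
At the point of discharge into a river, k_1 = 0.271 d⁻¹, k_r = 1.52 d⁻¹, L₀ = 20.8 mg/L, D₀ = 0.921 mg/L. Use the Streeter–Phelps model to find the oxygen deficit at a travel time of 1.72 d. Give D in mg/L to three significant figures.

D ≈ 2.57 mg/L

k_1 L₀/(k_r−k_1) = 0.271×20.8/(1.52−0.271) = 5.637/1.249 = 4.513 mg/L.
e^(−k_1 t) = e^(−0.271×1.720) = 0.6274; e^(−k_r t) = e^(−1.52×1.720) = 0.07321.
D = 4.513 × (0.6274 − 0.07321) + 0.921 × 0.07321 = 2.501 + 0.06743 = 2.569 mg/L.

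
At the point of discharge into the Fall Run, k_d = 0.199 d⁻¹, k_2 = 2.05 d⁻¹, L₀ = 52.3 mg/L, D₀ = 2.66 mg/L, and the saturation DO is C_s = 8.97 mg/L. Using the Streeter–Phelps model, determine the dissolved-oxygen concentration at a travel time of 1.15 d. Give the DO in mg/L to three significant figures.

DO ≈ 4.78 mg/L

k_d L₀/(k_2−k_d) = 0.199×52.3/(2.05−0.199) = 10.41/1.851 = 5.623 mg/L.
e^(−k_d t) = e^(−0.199×1.150) = 0.7954; e^(−k_2 t) = e^(−2.05×1.150) = 0.09466.
D = 5.623 × (0.7954 − 0.09466) + 2.66 × 0.09466 = 3.940 + 0.2518 = 4.192 mg/L.
DO = C_s − D = 8.97 − 4.192 = 4.778 mg/L.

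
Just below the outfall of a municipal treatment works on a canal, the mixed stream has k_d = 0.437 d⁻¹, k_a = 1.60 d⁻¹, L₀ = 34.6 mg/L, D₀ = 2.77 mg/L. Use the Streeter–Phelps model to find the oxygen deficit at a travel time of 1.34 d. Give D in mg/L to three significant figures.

D ≈ 6.04 mg/L

k_d L₀/(k_a−k_d) = 0.437×34.6/(1.60−0.437) = 15.12/1.163 = 13.00 mg/L.
e^(−k_d t) = e^(−0.437×1.340) = 0.5568; e^(−k_a t) = e^(−1.60×1.340) = 0.1172.
D = 13.00 × (0.5568 − 0.1172) + 2.77 × 0.1172 = 5.715 + 0.3246 = 6.040 mg/L.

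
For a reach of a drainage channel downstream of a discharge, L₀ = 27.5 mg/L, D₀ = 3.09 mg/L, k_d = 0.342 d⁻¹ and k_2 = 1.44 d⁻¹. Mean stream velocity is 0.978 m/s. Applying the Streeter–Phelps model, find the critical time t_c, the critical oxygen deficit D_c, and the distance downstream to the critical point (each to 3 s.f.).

t_c ≈ 0.902 d; D_c ≈ 4.80 mg/L; x_c ≈ 76.2 km

With k_2/k_d = 4.211 and 1 − D₀(k_2−k_d)/(k_d L₀) = 0.6393,
t_c = ln(4.211 × 0.6393) / (1.44 − 0.342) = ln(2.692) / 1.098 = 0.9901/1.098 = 0.9018 d.
L(t_c) = L₀ e^(−k_d t_c) = 27.5 × 0.7346 = 20.20 mg/L, and at the critical point k_2 D_c = k_d L, so D_c = (0.342/1.44) × 20.20 = 4.798 mg/L.
x_c = v t_c = 0.978 m/s × 0.9018 d × 86400 s/d = 76200 m ≈ 76.2 km.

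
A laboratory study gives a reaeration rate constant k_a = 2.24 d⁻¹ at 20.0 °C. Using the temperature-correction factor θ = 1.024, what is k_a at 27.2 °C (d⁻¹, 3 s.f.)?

k_a ≈ 2.66 d⁻¹

k_a(T₂) = k_a(T₁) · θ^(T₂−T₁) = 2.24 × 1.024^(27.2−20.0)
= 2.24 × 1.024^7.20 = 2.24 × 1.186 = 2.657 d⁻¹.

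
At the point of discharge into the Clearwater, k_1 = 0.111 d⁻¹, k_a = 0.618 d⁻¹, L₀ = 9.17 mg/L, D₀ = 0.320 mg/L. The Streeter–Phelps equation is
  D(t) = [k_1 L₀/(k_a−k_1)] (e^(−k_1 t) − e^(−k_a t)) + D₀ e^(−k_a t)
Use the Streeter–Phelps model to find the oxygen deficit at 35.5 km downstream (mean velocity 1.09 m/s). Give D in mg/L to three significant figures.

Travel time t = x/v = 35.5 km / (1.09 m/s) = 35500 m / 1.09 m/s = 32570 s = 0.3770 d.
k_1 L₀/(k_a−k_1) = 0.111×9.17/(0.618−0.111) = 1.018/0.5070 = 2.008 mg/L.
e^(−k_1 t) = e^(−0.111×0.3770) = 0.9590; e^(−k_a t) = e^(−0.618×0.3770) = 0.7922.
D = 2.008 × (0.9590 − 0.7922) + 0.320 × 0.7922 = 0.3349 + 0.2535 = 0.5884 mg/L.

D ≈ 0.588 mg/L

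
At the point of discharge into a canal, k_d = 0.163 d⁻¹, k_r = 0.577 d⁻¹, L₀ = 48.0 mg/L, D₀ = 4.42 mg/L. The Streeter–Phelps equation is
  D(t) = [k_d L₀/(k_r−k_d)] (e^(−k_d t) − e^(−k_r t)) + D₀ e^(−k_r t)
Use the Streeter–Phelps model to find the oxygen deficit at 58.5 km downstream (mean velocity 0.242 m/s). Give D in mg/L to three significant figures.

Travel time t = x/v = 58.5 km / (0.242 m/s) = 58500 m / 0.242 m/s = 241700 s = 2.798 d.
k_d L₀/(k_r−k_d) = 0.163×48.0/(0.577−0.163) = 7.824/0.4140 = 18.90 mg/L.
e^(−k_d t) = e^(−0.163×2.798) = 0.6338; e^(−k_r t) = e^(−0.577×2.798) = 0.1990.
D = 18.90 × (0.6338 − 0.1990) + 4.42 × 0.1990 = 8.216 + 0.8797 = 9.096 mg/L.

D ≈ 9.10 mg/L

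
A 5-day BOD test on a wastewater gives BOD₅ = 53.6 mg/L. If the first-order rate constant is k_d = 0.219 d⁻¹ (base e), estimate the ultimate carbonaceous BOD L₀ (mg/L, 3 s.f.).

BOD₅ = L₀(1 − e^(−5k_d)) ⇒ L₀ = BOD₅ / (1 − e^(−5×0.219))
= 53.6 / (1 − 0.3345) = 53.6 / 0.6655 = 80.55 mg/L.

L₀ ≈ 80.5 mg/L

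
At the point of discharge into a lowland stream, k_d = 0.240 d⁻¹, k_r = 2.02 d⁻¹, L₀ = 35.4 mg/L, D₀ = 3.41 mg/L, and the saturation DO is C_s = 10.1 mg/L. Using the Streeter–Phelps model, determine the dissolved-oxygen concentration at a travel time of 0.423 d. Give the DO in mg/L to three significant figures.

k_d L₀/(k_r−k_d) = 0.240×35.4/(2.02−0.240) = 8.496/1.780 = 4.773 mg/L.
e^(−k_d t) = e^(−0.240×0.4230) = 0.9035; e^(−k_r t) = e^(−2.02×0.4230) = 0.4255.
D = 4.773 × (0.9035 − 0.4255) + 3.41 × 0.4255 = 2.281 + 1.451 = 3.732 mg/L.
DO = C_s − D = 10.1 − 3.732 = 6.368 mg/L.

DO ≈ 6.37 mg/L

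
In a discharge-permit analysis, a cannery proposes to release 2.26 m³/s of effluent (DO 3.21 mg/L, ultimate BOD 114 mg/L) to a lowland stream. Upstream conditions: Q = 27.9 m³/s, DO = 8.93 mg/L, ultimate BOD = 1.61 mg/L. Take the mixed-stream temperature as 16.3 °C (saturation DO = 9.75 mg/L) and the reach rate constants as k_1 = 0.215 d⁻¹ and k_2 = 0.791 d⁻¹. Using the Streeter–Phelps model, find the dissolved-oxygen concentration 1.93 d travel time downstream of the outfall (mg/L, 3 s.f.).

Mixed DO = (27.9×8.93 + 2.26×3.21)/(27.9+2.26) = 256.4/30.16 = 8.501 mg/L.
Mixed L₀ = (27.9×1.61 + 2.26×114)/(30.16) = 302.6/30.16 = 10.03 mg/L.
Initial deficit D₀ = C_s − DO₀ = 9.75 − 8.501 = 1.249 mg/L.
D(1.93) = [0.215×10.03/(0.791−0.215)](e^(−0.215×1.93) − e^(−0.791×1.93)) + 1.249 e^(−0.791×1.93)
= 3.745 × (0.6604 − 0.2173) + 1.249 × 0.2173 = 1.930 mg/L.
DO = 9.75 − 1.930 = 7.820 mg/L.

DO ≈ 7.82 mg/L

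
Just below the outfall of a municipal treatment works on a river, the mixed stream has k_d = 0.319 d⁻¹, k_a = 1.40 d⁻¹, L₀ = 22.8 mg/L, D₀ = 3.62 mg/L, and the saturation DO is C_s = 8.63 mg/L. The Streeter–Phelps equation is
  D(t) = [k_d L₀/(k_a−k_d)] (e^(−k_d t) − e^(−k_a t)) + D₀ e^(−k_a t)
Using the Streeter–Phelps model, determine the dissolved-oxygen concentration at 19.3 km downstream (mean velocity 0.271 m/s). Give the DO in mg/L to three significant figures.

Travel time t = x/v = 19.3 km / (0.271 m/s) = 19300 m / 0.271 m/s = 71220 s = 0.8243 d.
k_d L₀/(k_a−k_d) = 0.319×22.8/(1.40−0.319) = 7.273/1.081 = 6.728 mg/L.
e^(−k_d t) = e^(−0.319×0.8243) = 0.7688; e^(−k_a t) = e^(−1.40×0.8243) = 0.3154.
D = 6.728 × (0.7688 − 0.3154) + 3.62 × 0.3154 = 3.051 + 1.142 = 4.192 mg/L.
DO = C_s − D = 8.63 − 4.192 = 4.438 mg/L.

DO ≈ 4.44 mg/L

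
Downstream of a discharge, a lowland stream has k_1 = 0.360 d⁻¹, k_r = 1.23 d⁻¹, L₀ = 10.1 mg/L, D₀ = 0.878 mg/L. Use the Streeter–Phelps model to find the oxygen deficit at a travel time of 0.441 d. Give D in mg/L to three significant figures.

k_1 L₀/(k_r−k_1) = 0.360×10.1/(1.23−0.360) = 3.636/0.8700 = 4.179 mg/L.
e^(−k_1 t) = e^(−0.360×0.4410) = 0.8532; e^(−k_r t) = e^(−1.23×0.4410) = 0.5813.
D = 4.179 × (0.8532 − 0.5813) + 0.878 × 0.5813 = 1.136 + 0.5104 = 1.647 mg/L.

D ≈ 1.65 mg/L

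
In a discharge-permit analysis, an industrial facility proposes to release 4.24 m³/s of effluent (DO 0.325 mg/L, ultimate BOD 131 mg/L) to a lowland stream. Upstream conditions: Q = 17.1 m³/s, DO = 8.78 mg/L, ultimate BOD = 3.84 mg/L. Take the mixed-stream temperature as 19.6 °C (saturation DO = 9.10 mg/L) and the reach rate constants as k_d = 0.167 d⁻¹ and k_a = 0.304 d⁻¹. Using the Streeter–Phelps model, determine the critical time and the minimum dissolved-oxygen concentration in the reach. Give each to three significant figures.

t_c ≈ 3.95 d; minimum DO ≈ 0.832 mg/L

Mixed DO = (17.1×8.78 + 4.24×0.325)/(17.1+4.24) = 151.5/21.34 = 7.100 mg/L.
Mixed L₀ = (17.1×3.84 + 4.24×131)/(21.34) = 621.1/21.34 = 29.11 mg/L.
Initial deficit D₀ = C_s − DO₀ = 9.10 − 7.100 = 2.000 mg/L.
t_c = (1/0.1370) ln[(0.304/0.167)(1 − 2.000×0.1370/(0.167×29.11))] = 7.299 × ln(1.718) = 3.949 d.
D_c = (0.167/0.304) × 29.11 × e^(−0.167×3.949) = 0.5493 × 29.11 × 0.5171 = 8.268 mg/L.
Minimum DO = 9.10 − 8.268 = 0.8320 mg/L.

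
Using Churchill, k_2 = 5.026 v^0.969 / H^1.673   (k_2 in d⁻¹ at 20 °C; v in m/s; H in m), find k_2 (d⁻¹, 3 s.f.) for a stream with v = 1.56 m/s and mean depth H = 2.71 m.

k_2 = 5.026 × 1.56^0.969 / 2.71^1.673 = 5.026 × 1.539 / 5.301 = 1.459 d⁻¹.

k_2 ≈ 1.46 d⁻¹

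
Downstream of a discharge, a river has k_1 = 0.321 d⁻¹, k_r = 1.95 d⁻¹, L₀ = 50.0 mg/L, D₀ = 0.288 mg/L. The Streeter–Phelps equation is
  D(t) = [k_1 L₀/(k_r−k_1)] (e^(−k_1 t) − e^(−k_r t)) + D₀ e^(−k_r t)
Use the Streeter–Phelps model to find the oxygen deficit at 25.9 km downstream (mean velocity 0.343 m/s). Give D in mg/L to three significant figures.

Travel time t = x/v = 25.9 km / (0.343 m/s) = 25900 m / 0.343 m/s = 75510 s = 0.8740 d.
k_1 L₀/(k_r−k_1) = 0.321×50.0/(1.95−0.321) = 16.05/1.629 = 9.853 mg/L.
e^(−k_1 t) = e^(−0.321×0.8740) = 0.7554; e^(−k_r t) = e^(−1.95×0.8740) = 0.1819.
D = 9.853 × (0.7554 − 0.1819) + 0.288 × 0.1819 = 5.650 + 0.05239 = 5.703 mg/L.

D ≈ 5.70 mg/L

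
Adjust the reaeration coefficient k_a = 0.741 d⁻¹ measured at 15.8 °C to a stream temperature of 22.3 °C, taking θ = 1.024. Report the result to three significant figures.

k_a(T₂) = k_a(T₁) · θ^(T₂−T₁) = 0.741 × 1.024^(22.3−15.8)
= 0.741 × 1.024^6.50 = 0.741 × 1.167 = 0.8645 d⁻¹.

k_a ≈ 0.865 d⁻¹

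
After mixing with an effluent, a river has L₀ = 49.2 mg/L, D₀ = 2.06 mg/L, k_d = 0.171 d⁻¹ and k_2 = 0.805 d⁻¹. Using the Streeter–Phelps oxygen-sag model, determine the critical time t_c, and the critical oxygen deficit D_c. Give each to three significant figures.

t_c = [1/(k_2−k_d)] ln[(k_2/k_d)(1 − D₀(k_2−k_d)/(k_d L₀))]
= [1/(0.805−0.171)] ln[(0.805/0.171)(1 − 2.06×0.6340/(0.171×49.2))]
= (1/0.6340) ln[4.708 × 0.8448] = 1.577 × ln(3.977) = 1.577 × 1.380 = 2.177 d.
L(t_c) = L₀ e^(−k_d t_c) = 49.2 × 0.6891 = 33.90 mg/L, and at the critical point k_2 D_c = k_d L, so D_c = (0.171/0.805) × 33.90 = 7.202 mg/L.

t_c ≈ 2.18 d; D_c ≈ 7.20 mg/L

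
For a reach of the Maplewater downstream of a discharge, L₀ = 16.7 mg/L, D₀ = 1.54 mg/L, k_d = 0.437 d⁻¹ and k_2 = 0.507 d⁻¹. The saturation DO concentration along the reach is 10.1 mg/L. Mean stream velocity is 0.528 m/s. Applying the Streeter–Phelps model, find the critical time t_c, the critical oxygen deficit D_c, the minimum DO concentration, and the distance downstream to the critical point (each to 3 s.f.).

With k_2/k_d = 1.160 and 1 − D₀(k_2−k_d)/(k_d L₀) = 0.9852,
t_c = ln(1.160 × 0.9852) / (0.507 − 0.437) = ln(1.143) / 0.07000 = 0.1337/0.07000 = 1.910 d.
D_c = (k_d/k_2) L₀ e^(−k_d t_c) = (0.437/0.507) × 16.7 × e^(−0.437×1.910) = 0.8619 × 16.7 × 0.4340 = 6.248 mg/L.
Minimum DO = C_s − D_c = 10.1 − 6.248 = 3.852 mg/L.
x_c = v t_c = 0.528 m/s × 1.910 d × 86400 s/d = 87130 m ≈ 87.1 km.

t_c ≈ 1.91 d; D_c ≈ 6.25 mg/L; min DO ≈ 3.85 mg/L; x_c ≈ 87.1 km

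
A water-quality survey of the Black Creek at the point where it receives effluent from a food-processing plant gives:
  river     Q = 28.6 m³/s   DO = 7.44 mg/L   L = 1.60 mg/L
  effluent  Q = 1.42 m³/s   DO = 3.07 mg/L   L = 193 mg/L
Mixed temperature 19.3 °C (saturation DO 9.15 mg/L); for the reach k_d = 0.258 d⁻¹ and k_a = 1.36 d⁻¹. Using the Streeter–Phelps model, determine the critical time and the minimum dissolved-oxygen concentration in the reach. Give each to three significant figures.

Mixed DO = (28.6×7.44 + 1.42×3.07)/(28.6+1.42) = 217.1/30.02 = 7.233 mg/L.
Mixed L₀ = (28.6×1.60 + 1.42×193)/(30.02) = 319.8/30.02 = 10.65 mg/L.
Initial deficit D₀ = C_s − DO₀ = 9.15 − 7.233 = 1.917 mg/L.
t_c = (1/1.102) ln[(1.36/0.258)(1 − 1.917×1.102/(0.258×10.65))] = 0.9074 × ln(1.221) = 0.1808 d.
D_c = (0.258/1.36) × 10.65 × e^(−0.258×0.1808) = 0.1897 × 10.65 × 0.9544 = 1.929 mg/L.
Minimum DO = 9.15 − 1.929 = 7.221 mg/L.

t_c ≈ 0.181 d; minimum DO ≈ 7.22 mg/L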